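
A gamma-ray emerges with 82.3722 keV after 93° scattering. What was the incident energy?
99.2000 keV

Convert final energy to wavelength (hc ≈ 1239.842 keV·pm):
λ' = hc/E' = 1239.842 / 82.3722 = 15.0517 pm

Calculate the Compton shift:
Δλ = λ_C(1 - cos(93°))
Δλ = 2.4263 × (1 - cos(93°))
Δλ = 2.5533 pm

Initial wavelength:
λ = λ' - Δλ = 15.0517 - 2.5533 = 12.4984 pm

Initial energy:
E = hc/λ = 1239.842 / 12.4984 = 99.2000 keV

(Intermediate values are shown rounded; full precision is carried through to the final answer.)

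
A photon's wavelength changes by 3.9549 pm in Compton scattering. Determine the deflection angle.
129.05°

From the Compton formula Δλ = λ_C(1 - cos θ), we can solve for θ:

cos θ = 1 - Δλ/λ_C

Given:
- Δλ = 3.9549 pm
- λ_C = h/(m_e·c) ≈ 2.42631024 pm

cos θ = 1 - 3.9549/2.42631024
cos θ = 1 - 1.630006
cos θ = -0.630006

θ = arccos(-0.630006)
θ = 129.05°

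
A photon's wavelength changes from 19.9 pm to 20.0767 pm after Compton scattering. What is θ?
22.00°

First find the wavelength shift:
Δλ = λ' - λ = 20.0767 - 19.9 = 0.1767 pm

Using Δλ = λ_C(1 - cos θ), with λ_C = h/(m_e·c) ≈ 2.42631024 pm:
cos θ = 1 - Δλ/λ_C
cos θ = 1 - 0.1767/2.42631024
cos θ = 0.927173

θ = arccos(0.927173)
θ = 22.00°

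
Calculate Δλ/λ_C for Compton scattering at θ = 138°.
1.7431 λ_C

The Compton shift formula is:
Δλ = λ_C(1 - cos θ)

Dividing both sides by λ_C:
Δλ/λ_C = 1 - cos θ

For θ = 138°:
Δλ/λ_C = 1 - cos(138°)
Δλ/λ_C = 1 - -0.7431
Δλ/λ_C = 1.7431

This means the shift is 1.7431 × λ_C = 4.2294 pm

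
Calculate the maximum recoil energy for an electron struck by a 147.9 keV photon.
54.2252 keV

Maximum energy transfer occurs at θ = 180° (backscattering).

Initial photon: E₀ = 147.9 keV → λ₀ = 8.3830 pm

Maximum Compton shift (at 180°):
Δλ_max = 2λ_C = 2 × 2.4263 = 4.8526 pm

Final wavelength:
λ' = 8.3830 + 4.8526 = 13.2356 pm

Minimum photon energy (maximum energy to electron):
E'_min = hc/λ' = 93.6748 keV

Maximum electron kinetic energy:
K_max = E₀ - E'_min = 147.9000 - 93.6748 = 54.2252 keV

(Intermediate values are shown rounded; full precision is carried through to the final answer.)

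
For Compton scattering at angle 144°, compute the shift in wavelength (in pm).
4.3892 pm

Using the Compton scattering formula:
Δλ = λ_C(1 - cos θ)

where λ_C = h/(m_e·c) ≈ 2.4263 pm is the Compton wavelength of an electron.

For θ = 144°:
cos(144°) = -0.8090
1 - cos(144°) = 1.8090

Δλ = 2.4263 × 1.8090
Δλ = 4.3892 pm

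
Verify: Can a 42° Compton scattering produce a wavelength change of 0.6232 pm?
Yes, consistent

Calculate the expected shift for θ = 42°:

Δλ_expected = λ_C(1 - cos(42°))
Δλ_expected = 2.4263 × (1 - cos(42°))
Δλ_expected = 2.4263 × 0.2569
Δλ_expected = 0.6232 pm

Given shift: 0.6232 pm
Expected shift: 0.6232 pm
Difference: 0.0000 pm

The values match. This is consistent with Compton scattering at the stated angle.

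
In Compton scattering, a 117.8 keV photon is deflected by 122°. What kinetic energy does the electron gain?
30.7143 keV

By energy conservation: K_e = E_initial - E_final

First find the scattered photon energy:
Initial wavelength: λ = hc/E = 10.5250 pm
Compton shift: Δλ = λ_C(1 - cos(122°)) = 3.7121 pm
Final wavelength: λ' = 10.5250 + 3.7121 = 14.2370 pm
Final photon energy: E' = hc/λ' = 87.0857 keV

Electron kinetic energy:
K_e = E - E' = 117.8000 - 87.0857 = 30.7143 keV

(Intermediate values are shown rounded; full precision is carried through to the final answer.)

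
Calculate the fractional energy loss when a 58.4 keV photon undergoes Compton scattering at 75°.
0.0781 (or 7.81%)

Calculate initial and final photon energies:

Initial: E₀ = 58.4 keV → λ₀ = 21.2302 pm
Compton shift: Δλ = 1.7983 pm
Final wavelength: λ' = 23.0285 pm
Final energy: E' = 53.8394 keV

Fractional energy loss:
(E₀ - E')/E₀ = (58.4000 - 53.8394)/58.4000
= 4.5606/58.4000
= 0.0781
= 7.81%

(Intermediate values are shown rounded; full precision is carried through to the final answer.)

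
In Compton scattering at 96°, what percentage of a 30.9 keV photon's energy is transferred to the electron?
0.0626 (or 6.26%)

Calculate initial and final photon energies:

Initial: E₀ = 30.9 keV → λ₀ = 40.1243 pm
Compton shift: Δλ = 2.6799 pm
Final wavelength: λ' = 42.8043 pm
Final energy: E' = 28.9654 keV

Fractional energy loss:
(E₀ - E')/E₀ = (30.9000 - 28.9654)/30.9000
= 1.9346/30.9000
= 0.0626
= 6.26%

(Intermediate values are shown rounded; full precision is carried through to the final answer.)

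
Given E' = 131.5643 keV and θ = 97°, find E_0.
185.0001 keV

Convert final energy to wavelength (hc ≈ 1239.842 keV·pm):
λ' = hc/E' = 1239.842 / 131.5643 = 9.4238 pm

Calculate the Compton shift:
Δλ = λ_C(1 - cos(97°))
Δλ = 2.4263 × (1 - cos(97°))
Δλ = 2.7220 pm

Initial wavelength:
λ = λ' - Δλ = 9.4238 - 2.7220 = 6.7018 pm

Initial energy:
E = hc/λ = 1239.842 / 6.7018 = 185.0001 keV

(Intermediate values are shown rounded; full precision is carried through to the final answer.)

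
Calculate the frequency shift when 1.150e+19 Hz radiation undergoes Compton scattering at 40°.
2.451e+17 Hz (decrease)

Convert frequency to wavelength (c = 299792458 m/s):
λ₀ = c/f₀ = 299792458/1.150e+19 = 2.6068909e-11 m = 26.0689 pm

Calculate Compton shift:
Δλ = λ_C(1 - cos(40°)) = 0.5676 pm

Final wavelength:
λ' = λ₀ + Δλ = 26.0689 + 0.5676 = 26.6366 pm

Final frequency:
f' = c/λ' = 299792458/2.6636558e-11 = 1.1254925e+19 Hz

Frequency shift (decrease):
Δf = f₀ - f' = 1.150e+19 - 1.1254925e+19 = 2.451e+17 Hz

(Intermediate values are shown rounded; full precision is carried through to the final answer.)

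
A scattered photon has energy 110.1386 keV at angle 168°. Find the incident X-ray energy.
192.0001 keV

Convert final energy to wavelength (hc ≈ 1239.842 keV·pm):
λ' = hc/E' = 1239.842 / 110.1386 = 11.2571 pm

Calculate the Compton shift:
Δλ = λ_C(1 - cos(168°))
Δλ = 2.4263 × (1 - cos(168°))
Δλ = 4.7996 pm

Initial wavelength:
λ = λ' - Δλ = 11.2571 - 4.7996 = 6.4575 pm

Initial energy:
E = hc/λ = 1239.842 / 6.4575 = 192.0001 keV

(Intermediate values are shown rounded; full precision is carried through to the final answer.)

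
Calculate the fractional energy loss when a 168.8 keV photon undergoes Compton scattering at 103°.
0.2881 (or 28.81%)

Calculate initial and final photon energies:

Initial: E₀ = 168.8 keV → λ₀ = 7.3450 pm
Compton shift: Δλ = 2.9721 pm
Final wavelength: λ' = 10.3171 pm
Final energy: E' = 120.1730 keV

Fractional energy loss:
(E₀ - E')/E₀ = (168.8000 - 120.1730)/168.8000
= 48.6270/168.8000
= 0.2881
= 28.81%

(Intermediate values are shown rounded; full precision is carried through to the final answer.)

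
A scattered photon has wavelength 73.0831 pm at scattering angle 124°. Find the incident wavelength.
69.3000 pm

From λ' = λ + Δλ, we have λ = λ' - Δλ

First calculate the Compton shift:
Δλ = λ_C(1 - cos θ)
Δλ = 2.4263 × (1 - cos(124°))
Δλ = 2.4263 × 1.5592
Δλ = 3.7831 pm

Initial wavelength:
λ = λ' - Δλ
λ = 73.0831 - 3.7831
λ = 69.3000 pm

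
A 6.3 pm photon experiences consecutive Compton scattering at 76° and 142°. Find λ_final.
12.4776 pm

Apply Compton shift twice:

First scattering at θ₁ = 76°:
Δλ₁ = λ_C(1 - cos(76°))
Δλ₁ = 2.4263 × 0.7581
Δλ₁ = 1.8393 pm

After first scattering:
λ₁ = 6.3 + 1.8393 = 8.1393 pm

Second scattering at θ₂ = 142°:
Δλ₂ = λ_C(1 - cos(142°))
Δλ₂ = 2.4263 × 1.7880
Δλ₂ = 4.3383 pm

Final wavelength:
λ₂ = 8.1393 + 4.3383 = 12.4776 pm

Total shift: Δλ_total = 1.8393 + 4.3383 = 6.1776 pm

(Intermediate values are shown rounded; full precision is carried through to the final answer.)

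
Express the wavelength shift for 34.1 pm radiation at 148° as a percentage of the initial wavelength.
13.1494%

Calculate the Compton shift:
Δλ = λ_C(1 - cos(148°))
Δλ = 2.4263 × (1 - cos(148°))
Δλ = 2.4263 × 1.8480
Δλ = 4.4839 pm

Percentage change:
(Δλ/λ₀) × 100 = (4.4839/34.1) × 100
= 13.1494%

(Intermediate values are shown rounded; full precision is carried through to the final answer.)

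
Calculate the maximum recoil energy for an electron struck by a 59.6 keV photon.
11.2731 keV

Maximum energy transfer occurs at θ = 180° (backscattering).

Initial photon: E₀ = 59.6 keV → λ₀ = 20.8027 pm

Maximum Compton shift (at 180°):
Δλ_max = 2λ_C = 2 × 2.4263 = 4.8526 pm

Final wavelength:
λ' = 20.8027 + 4.8526 = 25.6553 pm

Minimum photon energy (maximum energy to electron):
E'_min = hc/λ' = 48.3269 keV

Maximum electron kinetic energy:
K_max = E₀ - E'_min = 59.6000 - 48.3269 = 11.2731 keV

(Intermediate values are shown rounded; full precision is carried through to the final answer.)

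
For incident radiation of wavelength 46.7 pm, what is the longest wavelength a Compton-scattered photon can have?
51.5526 pm (at θ = 180°)

The Compton shift is Δλ = λ_C(1 − cos θ).

Since cos θ ranges from −1 to 1, the factor (1 − cos θ) ranges from 0 to 2; the maximum shift occurs at θ = 180° (backscattering):
Δλ_max = 2λ_C = 2 × 2.4263 pm = 4.8526 pm

Maximum scattered wavelength:
λ'_max = λ₀ + Δλ_max = 46.7 + 4.8526 = 51.5526 pm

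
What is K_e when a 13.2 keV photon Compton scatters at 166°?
0.6393 keV

By energy conservation: K_e = E_initial - E_final

First find the scattered photon energy:
Initial wavelength: λ = hc/E = 93.9274 pm
Compton shift: Δλ = λ_C(1 - cos(166°)) = 4.7805 pm
Final wavelength: λ' = 93.9274 + 4.7805 = 98.7080 pm
Final photon energy: E' = hc/λ' = 12.5607 keV

Electron kinetic energy:
K_e = E - E' = 13.2000 - 12.5607 = 0.6393 keV

(Intermediate values are shown rounded; full precision is carried through to the final answer.)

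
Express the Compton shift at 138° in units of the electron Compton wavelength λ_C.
1.7431 λ_C

The Compton shift formula is:
Δλ = λ_C(1 - cos θ)

Dividing both sides by λ_C:
Δλ/λ_C = 1 - cos θ

For θ = 138°:
Δλ/λ_C = 1 - cos(138°)
Δλ/λ_C = 1 - -0.7431
Δλ/λ_C = 1.7431

This means the shift is 1.7431 × λ_C = 4.2294 pm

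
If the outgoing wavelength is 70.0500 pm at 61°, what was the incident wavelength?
68.8000 pm

From λ' = λ + Δλ, we have λ = λ' - Δλ

First calculate the Compton shift:
Δλ = λ_C(1 - cos θ)
Δλ = 2.4263 × (1 - cos(61°))
Δλ = 2.4263 × 0.5152
Δλ = 1.2500 pm

Initial wavelength:
λ = λ' - Δλ
λ = 70.0500 - 1.2500
λ = 68.8000 pm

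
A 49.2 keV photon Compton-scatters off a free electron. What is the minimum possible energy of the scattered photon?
41.2556 keV (at θ = 180°)

The scattered photon has minimum energy when its wavelength is maximum, i.e., when the Compton shift Δλ = λ_C(1 − cos θ) is maximum. This occurs at θ = 180° (backscattering), giving Δλ_max = 2λ_C = 4.8526 pm.

Initial wavelength: λ₀ = hc/E₀ = 25.2000 pm
Maximum final wavelength: λ'_max = λ₀ + 2λ_C = 25.2000 + 4.8526 = 30.0527 pm
Minimum final energy: E'_min = hc/λ'_max = 41.2556 keV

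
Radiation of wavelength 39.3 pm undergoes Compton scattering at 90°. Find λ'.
41.7263 pm

Using the Compton formula: λ' = λ + λ_C(1 − cos θ)

For θ = 90°, cos θ = 0 (exact) = 0.0000, so:
1 − cos 90° = 1 − (0) = 1.0000

Δλ = λ_C × 1.0000 = 2.4263 × 1.0000 = 2.4263 pm

λ' = 39.3 + 2.4263 = 41.7263 pm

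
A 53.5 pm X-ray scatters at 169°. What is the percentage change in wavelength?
8.9870%

Calculate the Compton shift:
Δλ = λ_C(1 - cos(169°))
Δλ = 2.4263 × (1 - cos(169°))
Δλ = 2.4263 × 1.9816
Δλ = 4.8080 pm

Percentage change:
(Δλ/λ₀) × 100 = (4.8080/53.5) × 100
= 8.9870%

(Intermediate values are shown rounded; full precision is carried through to the final answer.)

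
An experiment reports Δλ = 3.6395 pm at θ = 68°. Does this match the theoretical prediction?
No, inconsistent

Calculate the expected shift for θ = 68°:

Δλ_expected = λ_C(1 - cos(68°))
Δλ_expected = 2.4263 × (1 - cos(68°))
Δλ_expected = 2.4263 × 0.6254
Δλ_expected = 1.5174 pm

Given shift: 3.6395 pm
Expected shift: 1.5174 pm
Difference: 2.1221 pm

The values do not match. The given shift corresponds to θ ≈ 120.0°, not 68°.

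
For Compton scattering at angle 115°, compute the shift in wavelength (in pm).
3.4517 pm

Using the Compton scattering formula:
Δλ = λ_C(1 - cos θ)

where λ_C = h/(m_e·c) ≈ 2.4263 pm is the Compton wavelength of an electron.

For θ = 115°:
cos(115°) = -0.4226
1 - cos(115°) = 1.4226

Δλ = 2.4263 × 1.4226
Δλ = 3.4517 pm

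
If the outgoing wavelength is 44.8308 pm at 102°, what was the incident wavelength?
41.9000 pm

From λ' = λ + Δλ, we have λ = λ' - Δλ

First calculate the Compton shift:
Δλ = λ_C(1 - cos θ)
Δλ = 2.4263 × (1 - cos(102°))
Δλ = 2.4263 × 1.2079
Δλ = 2.9308 pm

Initial wavelength:
λ = λ' - Δλ
λ = 44.8308 - 2.9308
λ = 41.9000 pm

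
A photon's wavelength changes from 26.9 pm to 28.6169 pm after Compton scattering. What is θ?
73.00°

First find the wavelength shift:
Δλ = λ' - λ = 28.6169 - 26.9 = 1.7169 pm

Using Δλ = λ_C(1 - cos θ), with λ_C = h/(m_e·c) ≈ 2.42631024 pm:
cos θ = 1 - Δλ/λ_C
cos θ = 1 - 1.7169/2.42631024
cos θ = 0.292382

θ = arccos(0.292382)
θ = 73.00°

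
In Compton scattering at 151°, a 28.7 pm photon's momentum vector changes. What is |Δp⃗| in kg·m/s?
4.1654e-23 kg·m/s

Photon momentum magnitude is p = h/λ.

Initial momentum:
p₀ = h/λ = 6.6261e-34/2.8700e-11 = 2.3087e-23 kg·m/s

After scattering:
λ' = λ + Δλ = 28.7 + 4.5484 = 33.2484 pm
p' = h/λ' = 6.6261e-34/3.3248e-11 = 1.9929e-23 kg·m/s

Momentum is a vector; the scattered photon's direction makes angle θ = 151° with the incident direction. The magnitude of the vector change Δp⃗ = p⃗₀ − p⃗' is found from the law of cosines:
|Δp⃗|² = p₀² + p'² − 2p₀p'cos θ
|Δp⃗|² = (2.3087e-23)² + (1.9929e-23)² − 2·2.3087e-23·1.9929e-23·cos(151°)
|Δp⃗| = 4.1654e-23 kg·m/s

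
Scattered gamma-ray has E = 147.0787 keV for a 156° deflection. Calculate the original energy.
327.4002 keV

Convert final energy to wavelength (hc ≈ 1239.842 keV·pm):
λ' = hc/E' = 1239.842 / 147.0787 = 8.4298 pm

Calculate the Compton shift:
Δλ = λ_C(1 - cos(156°))
Δλ = 2.4263 × (1 - cos(156°))
Δλ = 4.6429 pm

Initial wavelength:
λ = λ' - Δλ = 8.4298 - 4.6429 = 3.7869 pm

Initial energy:
E = hc/λ = 1239.842 / 3.7869 = 327.4002 keV

(Intermediate values are shown rounded; full precision is carried through to the final answer.)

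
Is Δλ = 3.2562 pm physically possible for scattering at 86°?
No, inconsistent

Calculate the expected shift for θ = 86°:

Δλ_expected = λ_C(1 - cos(86°))
Δλ_expected = 2.4263 × (1 - cos(86°))
Δλ_expected = 2.4263 × 0.9302
Δλ_expected = 2.2571 pm

Given shift: 3.2562 pm
Expected shift: 2.2571 pm
Difference: 0.9991 pm

The values do not match. The given shift corresponds to θ ≈ 110.0°, not 86°.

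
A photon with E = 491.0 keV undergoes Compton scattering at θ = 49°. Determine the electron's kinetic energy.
121.9603 keV

By energy conservation: K_e = E_initial - E_final

First find the scattered photon energy:
Initial wavelength: λ = hc/E = 2.5251 pm
Compton shift: Δλ = λ_C(1 - cos(49°)) = 0.8345 pm
Final wavelength: λ' = 2.5251 + 0.8345 = 3.3596 pm
Final photon energy: E' = hc/λ' = 369.0397 keV

Electron kinetic energy:
K_e = E - E' = 491.0000 - 369.0397 = 121.9603 keV

(Intermediate values are shown rounded; full precision is carried through to the final answer.)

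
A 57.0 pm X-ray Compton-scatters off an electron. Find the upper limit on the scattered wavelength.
61.8526 pm (at θ = 180°)

The Compton shift is Δλ = λ_C(1 − cos θ).

Since cos θ ranges from −1 to 1, the factor (1 − cos θ) ranges from 0 to 2; the maximum shift occurs at θ = 180° (backscattering):
Δλ_max = 2λ_C = 2 × 2.4263 pm = 4.8526 pm

Maximum scattered wavelength:
λ'_max = λ₀ + Δλ_max = 57.0 + 4.8526 = 61.8526 pm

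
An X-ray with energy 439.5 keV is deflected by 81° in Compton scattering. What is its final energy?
254.7038 keV

First convert energy to wavelength:
λ = hc/E, with hc ≈ 1239.842 keV·pm (i.e. 1239.842 eV·nm)

For E = 439.5 keV = 439500 eV:
λ = 1239.842 keV·pm / 439.5 keV
λ = 2.8210 pm

Calculate the Compton shift:
Δλ = λ_C(1 - cos(81°)) = 2.4263 × 0.8436
Δλ = 2.0468 pm

Final wavelength:
λ' = 2.8210 + 2.0468 = 4.8678 pm

Final energy:
E' = hc/λ' = 1239.842 / 4.8678 = 254.7038 keV

(Intermediate values are shown rounded; full precision is carried through to the final answer.)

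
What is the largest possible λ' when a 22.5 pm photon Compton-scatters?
27.3526 pm (at θ = 180°)

The Compton shift is Δλ = λ_C(1 − cos θ).

Since cos θ ranges from −1 to 1, the factor (1 − cos θ) ranges from 0 to 2; the maximum shift occurs at θ = 180° (backscattering):
Δλ_max = 2λ_C = 2 × 2.4263 pm = 4.8526 pm

Maximum scattered wavelength:
λ'_max = λ₀ + Δλ_max = 22.5 + 4.8526 = 27.3526 pm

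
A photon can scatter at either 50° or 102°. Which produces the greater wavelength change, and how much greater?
102° produces the larger shift by a factor of 3.381

Calculate both shifts using Δλ = λ_C(1 - cos θ):

For θ₁ = 50°:
Δλ₁ = 2.4263 × (1 - cos(50°))
Δλ₁ = 2.4263 × 0.3572
Δλ₁ = 0.8667 pm

For θ₂ = 102°:
Δλ₂ = 2.4263 × (1 - cos(102°))
Δλ₂ = 2.4263 × 1.2079
Δλ₂ = 2.9308 pm

The 102° angle produces the larger shift.
Ratio: 2.9308/0.8667 = 3.381

(Intermediate values are shown rounded; full precision is carried through to the final answer.)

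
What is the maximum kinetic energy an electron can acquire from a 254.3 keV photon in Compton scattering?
126.8508 keV

Maximum energy transfer occurs at θ = 180° (backscattering).

Initial photon: E₀ = 254.3 keV → λ₀ = 4.8755 pm

Maximum Compton shift (at 180°):
Δλ_max = 2λ_C = 2 × 2.4263 = 4.8526 pm

Final wavelength:
λ' = 4.8755 + 4.8526 = 9.7281 pm

Minimum photon energy (maximum energy to electron):
E'_min = hc/λ' = 127.4492 keV

Maximum electron kinetic energy:
K_max = E₀ - E'_min = 254.3000 - 127.4492 = 126.8508 keV

(Intermediate values are shown rounded; full precision is carried through to the final answer.)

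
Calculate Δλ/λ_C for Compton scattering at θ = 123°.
1.5446 λ_C

The Compton shift formula is:
Δλ = λ_C(1 - cos θ)

Dividing both sides by λ_C:
Δλ/λ_C = 1 - cos θ

For θ = 123°:
Δλ/λ_C = 1 - cos(123°)
Δλ/λ_C = 1 - -0.5446
Δλ/λ_C = 1.5446

This means the shift is 1.5446 × λ_C = 3.7478 pm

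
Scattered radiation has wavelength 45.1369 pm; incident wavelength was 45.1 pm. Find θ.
10.01°

First find the wavelength shift:
Δλ = λ' - λ = 45.1369 - 45.1 = 0.0369 pm

Using Δλ = λ_C(1 - cos θ), with λ_C = h/(m_e·c) ≈ 2.42631024 pm:
cos θ = 1 - Δλ/λ_C
cos θ = 1 - 0.0369/2.42631024
cos θ = 0.984792

θ = arccos(0.984792)
θ = 10.01°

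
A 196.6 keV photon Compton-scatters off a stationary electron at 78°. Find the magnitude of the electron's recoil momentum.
1.1835e-22 kg·m/s

The electron is initially at rest, so by conservation of momentum:
p⃗_e = p⃗₀ − p⃗'  (incident photon momentum minus scattered photon momentum)

Photon momentum magnitudes (p = h/λ = E/c):
λ₀ = hc/E₀ = 6.3064 pm → p₀ = h/λ₀ = 1.0507e-22 kg·m/s
Δλ = λ_C(1 − cos 78°) = 1.9219 pm
λ' = 8.2283 pm → p' = h/λ' = 8.0528e-23 kg·m/s

The scattered photon makes angle θ = 78° with the incident direction, so by the law of cosines:
|p⃗_e|² = p₀² + p'² − 2p₀p'cos θ
|p⃗_e|² = (1.0507e-22)² + (8.0528e-23)² − 2·1.0507e-22·8.0528e-23·cos(78°)
|p⃗_e| = 1.1835e-22 kg·m/s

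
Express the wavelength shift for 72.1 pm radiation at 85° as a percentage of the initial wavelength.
3.0719%

Calculate the Compton shift:
Δλ = λ_C(1 - cos(85°))
Δλ = 2.4263 × (1 - cos(85°))
Δλ = 2.4263 × 0.9128
Δλ = 2.2148 pm

Percentage change:
(Δλ/λ₀) × 100 = (2.2148/72.1) × 100
= 3.0719%

(Intermediate values are shown rounded; full precision is carried through to the final answer.)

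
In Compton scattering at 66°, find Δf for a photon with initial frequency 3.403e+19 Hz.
4.779e+18 Hz (decrease)

Convert frequency to wavelength (c = 299792458 m/s):
λ₀ = c/f₀ = 299792458/3.403e+19 = 8.8096520e-12 m = 8.8097 pm

Calculate Compton shift:
Δλ = λ_C(1 - cos(66°)) = 1.4394 pm

Final wavelength:
λ' = λ₀ + Δλ = 8.8097 + 1.4394 = 10.2491 pm

Final frequency:
f' = c/λ' = 299792458/1.0249093e-11 = 2.9250633e+19 Hz

Frequency shift (decrease):
Δf = f₀ - f' = 3.403e+19 - 2.9250633e+19 = 4.779e+18 Hz

(Intermediate values are shown rounded; full precision is carried through to the final answer.)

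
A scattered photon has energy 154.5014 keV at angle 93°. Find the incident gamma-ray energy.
226.6000 keV

Convert final energy to wavelength (hc ≈ 1239.842 keV·pm):
λ' = hc/E' = 1239.842 / 154.5014 = 8.0248 pm

Calculate the Compton shift:
Δλ = λ_C(1 - cos(93°))
Δλ = 2.4263 × (1 - cos(93°))
Δλ = 2.5533 pm

Initial wavelength:
λ = λ' - Δλ = 8.0248 - 2.5533 = 5.4715 pm

Initial energy:
E = hc/λ = 1239.842 / 5.4715 = 226.6000 keV

(Intermediate values are shown rounded; full precision is carried through to the final answer.)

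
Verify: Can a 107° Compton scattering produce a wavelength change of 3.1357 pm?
Yes, consistent

Calculate the expected shift for θ = 107°:

Δλ_expected = λ_C(1 - cos(107°))
Δλ_expected = 2.4263 × (1 - cos(107°))
Δλ_expected = 2.4263 × 1.2924
Δλ_expected = 3.1357 pm

Given shift: 3.1357 pm
Expected shift: 3.1357 pm
Difference: 0.0000 pm

The values match. This is consistent with Compton scattering at the stated angle.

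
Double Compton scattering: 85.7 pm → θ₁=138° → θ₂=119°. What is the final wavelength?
93.5320 pm

Apply Compton shift twice:

First scattering at θ₁ = 138°:
Δλ₁ = λ_C(1 - cos(138°))
Δλ₁ = 2.4263 × 1.7431
Δλ₁ = 4.2294 pm

After first scattering:
λ₁ = 85.7 + 4.2294 = 89.9294 pm

Second scattering at θ₂ = 119°:
Δλ₂ = λ_C(1 - cos(119°))
Δλ₂ = 2.4263 × 1.4848
Δλ₂ = 3.6026 pm

Final wavelength:
λ₂ = 89.9294 + 3.6026 = 93.5320 pm

Total shift: Δλ_total = 4.2294 + 3.6026 = 7.8320 pm

(Intermediate values are shown rounded; full precision is carried through to the final answer.)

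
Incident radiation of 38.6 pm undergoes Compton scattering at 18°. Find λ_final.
38.7188 pm

Using the Compton scattering formula:
λ' = λ + Δλ = λ + λ_C(1 - cos θ)

Given:
- Initial wavelength λ = 38.6 pm
- Scattering angle θ = 18°
- Compton wavelength λ_C ≈ 2.4263 pm

Calculate the shift:
Δλ = 2.4263 × (1 - cos(18°))
Δλ = 2.4263 × 0.0489
Δλ = 0.1188 pm

Final wavelength:
λ' = 38.6 + 0.1188 = 38.7188 pm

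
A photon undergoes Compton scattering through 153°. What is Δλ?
4.5882 pm

Using the Compton scattering formula:
Δλ = λ_C(1 - cos θ)

where λ_C = h/(m_e·c) ≈ 2.4263 pm is the Compton wavelength of an electron.

For θ = 153°:
cos(153°) = -0.8910
1 - cos(153°) = 1.8910

Δλ = 2.4263 × 1.8910
Δλ = 4.5882 pm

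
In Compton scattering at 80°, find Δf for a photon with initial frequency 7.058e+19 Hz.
2.263e+19 Hz (decrease)

Convert frequency to wavelength (c = 299792458 m/s):
λ₀ = c/f₀ = 299792458/7.058e+19 = 4.2475554e-12 m = 4.2476 pm

Calculate Compton shift:
Δλ = λ_C(1 - cos(80°)) = 2.0050 pm

Final wavelength:
λ' = λ₀ + Δλ = 4.2476 + 2.0050 = 6.2525 pm

Final frequency:
f' = c/λ' = 299792458/6.2525413e-12 = 4.7947298e+19 Hz

Frequency shift (decrease):
Δf = f₀ - f' = 7.058e+19 - 4.7947298e+19 = 2.263e+19 Hz

(Intermediate values are shown rounded; full precision is carried through to the final answer.)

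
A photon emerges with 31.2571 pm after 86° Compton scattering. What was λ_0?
29.0000 pm

From λ' = λ + Δλ, we have λ = λ' - Δλ

First calculate the Compton shift:
Δλ = λ_C(1 - cos θ)
Δλ = 2.4263 × (1 - cos(86°))
Δλ = 2.4263 × 0.9302
Δλ = 2.2571 pm

Initial wavelength:
λ = λ' - Δλ
λ = 31.2571 - 2.2571
λ = 29.0000 pm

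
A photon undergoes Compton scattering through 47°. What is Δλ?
0.7716 pm

Using the Compton scattering formula:
Δλ = λ_C(1 - cos θ)

where λ_C = h/(m_e·c) ≈ 2.4263 pm is the Compton wavelength of an electron.

For θ = 47°:
cos(47°) = 0.6820
1 - cos(47°) = 0.3180

Δλ = 2.4263 × 0.3180
Δλ = 0.7716 pm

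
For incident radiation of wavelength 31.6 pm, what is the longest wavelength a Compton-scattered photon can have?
36.4526 pm (at θ = 180°)

The Compton shift is Δλ = λ_C(1 − cos θ).

Since cos θ ranges from −1 to 1, the factor (1 − cos θ) ranges from 0 to 2; the maximum shift occurs at θ = 180° (backscattering):
Δλ_max = 2λ_C = 2 × 2.4263 pm = 4.8526 pm

Maximum scattered wavelength:
λ'_max = λ₀ + Δλ_max = 31.6 + 4.8526 = 36.4526 pm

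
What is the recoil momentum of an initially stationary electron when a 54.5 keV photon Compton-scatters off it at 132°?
4.9228e-23 kg·m/s

The electron is initially at rest, so by conservation of momentum:
p⃗_e = p⃗₀ − p⃗'  (incident photon momentum minus scattered photon momentum)

Photon momentum magnitudes (p = h/λ = E/c):
λ₀ = hc/E₀ = 22.7494 pm → p₀ = h/λ₀ = 2.9126e-23 kg·m/s
Δλ = λ_C(1 − cos 132°) = 4.0498 pm
λ' = 26.7992 pm → p' = h/λ' = 2.4725e-23 kg·m/s

The scattered photon makes angle θ = 132° with the incident direction, so by the law of cosines:
|p⃗_e|² = p₀² + p'² − 2p₀p'cos θ
|p⃗_e|² = (2.9126e-23)² + (2.4725e-23)² − 2·2.9126e-23·2.4725e-23·cos(132°)
|p⃗_e| = 4.9228e-23 kg·m/s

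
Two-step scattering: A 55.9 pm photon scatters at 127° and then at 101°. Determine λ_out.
62.6758 pm

Apply Compton shift twice:

First scattering at θ₁ = 127°:
Δλ₁ = λ_C(1 - cos(127°))
Δλ₁ = 2.4263 × 1.6018
Δλ₁ = 3.8865 pm

After first scattering:
λ₁ = 55.9 + 3.8865 = 59.7865 pm

Second scattering at θ₂ = 101°:
Δλ₂ = λ_C(1 - cos(101°))
Δλ₂ = 2.4263 × 1.1908
Δλ₂ = 2.8893 pm

Final wavelength:
λ₂ = 59.7865 + 2.8893 = 62.6758 pm

Total shift: Δλ_total = 3.8865 + 2.8893 = 6.7758 pm

(Intermediate values are shown rounded; full precision is carried through to the final answer.)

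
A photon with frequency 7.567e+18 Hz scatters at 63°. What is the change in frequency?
2.448e+17 Hz (decrease)

Convert frequency to wavelength (c = 299792458 m/s):
λ₀ = c/f₀ = 299792458/7.567e+18 = 3.9618403e-11 m = 39.6184 pm

Calculate Compton shift:
Δλ = λ_C(1 - cos(63°)) = 1.3248 pm

Final wavelength:
λ' = λ₀ + Δλ = 39.6184 + 1.3248 = 40.9432 pm

Final frequency:
f' = c/λ' = 299792458/4.0943192e-11 = 7.3221565e+18 Hz

Frequency shift (decrease):
Δf = f₀ - f' = 7.567e+18 - 7.3221565e+18 = 2.448e+17 Hz

(Intermediate values are shown rounded; full precision is carried through to the final answer.)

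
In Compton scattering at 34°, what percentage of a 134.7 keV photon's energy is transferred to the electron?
0.0431 (or 4.31%)

Calculate initial and final photon energies:

Initial: E₀ = 134.7 keV → λ₀ = 9.2045 pm
Compton shift: Δλ = 0.4148 pm
Final wavelength: λ' = 9.6193 pm
Final energy: E' = 128.8914 keV

Fractional energy loss:
(E₀ - E')/E₀ = (134.7000 - 128.8914)/134.7000
= 5.8086/134.7000
= 0.0431
= 4.31%

(Intermediate values are shown rounded; full precision is carried through to the final answer.)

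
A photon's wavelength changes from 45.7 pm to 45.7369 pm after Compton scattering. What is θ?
10.01°

First find the wavelength shift:
Δλ = λ' - λ = 45.7369 - 45.7 = 0.0369 pm

Using Δλ = λ_C(1 - cos θ), with λ_C = h/(m_e·c) ≈ 2.42631024 pm:
cos θ = 1 - Δλ/λ_C
cos θ = 1 - 0.0369/2.42631024
cos θ = 0.984792

θ = arccos(0.984792)
θ = 10.01°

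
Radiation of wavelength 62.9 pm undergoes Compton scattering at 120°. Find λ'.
66.5395 pm

Using the Compton formula: λ' = λ + λ_C(1 − cos θ)

For θ = 120°, cos θ = -1/2 (exact) = -0.5000, so:
1 − cos 120° = 1 − (-1/2) = 1.5000

Δλ = λ_C × 1.5000 = 2.4263 × 1.5000 = 3.6395 pm

λ' = 62.9 + 3.6395 = 66.5395 pm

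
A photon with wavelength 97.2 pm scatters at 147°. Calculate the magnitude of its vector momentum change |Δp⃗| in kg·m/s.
1.2786e-23 kg·m/s

Photon momentum magnitude is p = h/λ.

Initial momentum:
p₀ = h/λ = 6.6261e-34/9.7200e-11 = 6.8169e-24 kg·m/s

After scattering:
λ' = λ + Δλ = 97.2 + 4.4612 = 101.6612 pm
p' = h/λ' = 6.6261e-34/1.0166e-10 = 6.5178e-24 kg·m/s

Momentum is a vector; the scattered photon's direction makes angle θ = 147° with the incident direction. The magnitude of the vector change Δp⃗ = p⃗₀ − p⃗' is found from the law of cosines:
|Δp⃗|² = p₀² + p'² − 2p₀p'cos θ
|Δp⃗|² = (6.8169e-24)² + (6.5178e-24)² − 2·6.8169e-24·6.5178e-24·cos(147°)
|Δp⃗| = 1.2786e-23 kg·m/s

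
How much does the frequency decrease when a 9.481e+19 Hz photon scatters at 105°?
4.658e+19 Hz (decrease)

Convert frequency to wavelength (c = 299792458 m/s):
λ₀ = c/f₀ = 299792458/9.481e+19 = 3.1620342e-12 m = 3.1620 pm

Calculate Compton shift:
Δλ = λ_C(1 - cos(105°)) = 3.0543 pm

Final wavelength:
λ' = λ₀ + Δλ = 3.1620 + 3.0543 = 6.2163 pm

Final frequency:
f' = c/λ' = 299792458/6.2163197e-12 = 4.8226680e+19 Hz

Frequency shift (decrease):
Δf = f₀ - f' = 9.481e+19 - 4.8226680e+19 = 4.658e+19 Hz

(Intermediate values are shown rounded; full precision is carried through to the final answer.)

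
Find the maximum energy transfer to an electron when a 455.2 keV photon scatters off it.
291.5537 keV

Maximum energy transfer occurs at θ = 180° (backscattering).

Initial photon: E₀ = 455.2 keV → λ₀ = 2.7237 pm

Maximum Compton shift (at 180°):
Δλ_max = 2λ_C = 2 × 2.4263 = 4.8526 pm

Final wavelength:
λ' = 2.7237 + 4.8526 = 7.5764 pm

Minimum photon energy (maximum energy to electron):
E'_min = hc/λ' = 163.6463 keV

Maximum electron kinetic energy:
K_max = E₀ - E'_min = 455.2000 - 163.6463 = 291.5537 keV

(Intermediate values are shown rounded; full precision is carried through to the final answer.)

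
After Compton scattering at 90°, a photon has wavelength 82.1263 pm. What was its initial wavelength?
79.7000 pm

From λ' = λ + Δλ, we have λ = λ' - Δλ

First calculate the Compton shift:
Δλ = λ_C(1 - cos θ)
Δλ = 2.4263 × (1 - cos(90°))
Δλ = 2.4263 × 1.0000
Δλ = 2.4263 pm

Initial wavelength:
λ = λ' - Δλ
λ = 82.1263 - 2.4263
λ = 79.7000 pm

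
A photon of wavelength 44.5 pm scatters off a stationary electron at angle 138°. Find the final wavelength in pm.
48.7294 pm

Using the Compton scattering formula:
λ' = λ + Δλ = λ + λ_C(1 - cos θ)

Given:
- Initial wavelength λ = 44.5 pm
- Scattering angle θ = 138°
- Compton wavelength λ_C ≈ 2.4263 pm

Calculate the shift:
Δλ = 2.4263 × (1 - cos(138°))
Δλ = 2.4263 × 1.7431
Δλ = 4.2294 pm

Final wavelength:
λ' = 44.5 + 4.2294 = 48.7294 pm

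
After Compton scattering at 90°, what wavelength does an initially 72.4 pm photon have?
74.8263 pm

Using the Compton formula: λ' = λ + λ_C(1 − cos θ)

For θ = 90°, cos θ = 0 (exact) = 0.0000, so:
1 − cos 90° = 1 − (0) = 1.0000

Δλ = λ_C × 1.0000 = 2.4263 × 1.0000 = 2.4263 pm

λ' = 72.4 + 2.4263 = 74.8263 pm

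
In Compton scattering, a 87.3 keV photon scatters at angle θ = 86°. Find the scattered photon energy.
75.3285 keV

First convert energy to wavelength:
λ = hc/E, with hc ≈ 1239.842 keV·pm (i.e. 1239.842 eV·nm)

For E = 87.3 keV = 87300 eV:
λ = 1239.842 keV·pm / 87.3 keV
λ = 14.2021 pm

Calculate the Compton shift:
Δλ = λ_C(1 - cos(86°)) = 2.4263 × 0.9302
Δλ = 2.2571 pm

Final wavelength:
λ' = 14.2021 + 2.2571 = 16.4591 pm

Final energy:
E' = hc/λ' = 1239.842 / 16.4591 = 75.3285 keV

(Intermediate values are shown rounded; full precision is carried through to the final answer.)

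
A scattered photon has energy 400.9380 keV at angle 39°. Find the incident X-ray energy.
485.9000 keV

Convert final energy to wavelength (hc ≈ 1239.842 keV·pm):
λ' = hc/E' = 1239.842 / 400.9380 = 3.0924 pm

Calculate the Compton shift:
Δλ = λ_C(1 - cos(39°))
Δλ = 2.4263 × (1 - cos(39°))
Δλ = 0.5407 pm

Initial wavelength:
λ = λ' - Δλ = 3.0924 - 0.5407 = 2.5516 pm

Initial energy:
E = hc/λ = 1239.842 / 2.5516 = 485.9000 keV

(Intermediate values are shown rounded; full precision is carried through to the final answer.)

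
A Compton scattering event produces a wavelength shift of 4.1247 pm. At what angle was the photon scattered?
134.43°

From the Compton formula Δλ = λ_C(1 - cos θ), we can solve for θ:

cos θ = 1 - Δλ/λ_C

Given:
- Δλ = 4.1247 pm
- λ_C = h/(m_e·c) ≈ 2.42631024 pm

cos θ = 1 - 4.1247/2.42631024
cos θ = 1 - 1.699989
cos θ = -0.699989

θ = arccos(-0.699989)
θ = 134.43°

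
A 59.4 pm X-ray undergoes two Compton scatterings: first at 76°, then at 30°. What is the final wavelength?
61.5644 pm

Apply Compton shift twice:

First scattering at θ₁ = 76°:
Δλ₁ = λ_C(1 - cos(76°))
Δλ₁ = 2.4263 × 0.7581
Δλ₁ = 1.8393 pm

After first scattering:
λ₁ = 59.4 + 1.8393 = 61.2393 pm

Second scattering at θ₂ = 30°:
Δλ₂ = λ_C(1 - cos(30°))
Δλ₂ = 2.4263 × 0.1340
Δλ₂ = 0.3251 pm

Final wavelength:
λ₂ = 61.2393 + 0.3251 = 61.5644 pm

Total shift: Δλ_total = 1.8393 + 0.3251 = 2.1644 pm

(Intermediate values are shown rounded; full precision is carried through to the final answer.)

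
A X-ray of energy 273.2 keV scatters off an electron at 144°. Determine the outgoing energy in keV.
138.8796 keV

First convert energy to wavelength:
λ = hc/E, with hc ≈ 1239.842 keV·pm (i.e. 1239.842 eV·nm)

For E = 273.2 keV = 273200 eV:
λ = 1239.842 keV·pm / 273.2 keV
λ = 4.5382 pm

Calculate the Compton shift:
Δλ = λ_C(1 - cos(144°)) = 2.4263 × 1.8090
Δλ = 4.3892 pm

Final wavelength:
λ' = 4.5382 + 4.3892 = 8.9275 pm

Final energy:
E' = hc/λ' = 1239.842 / 8.9275 = 138.8796 keV

(Intermediate values are shown rounded; full precision is carried through to the final answer.)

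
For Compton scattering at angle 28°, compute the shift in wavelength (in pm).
0.2840 pm

Using the Compton scattering formula:
Δλ = λ_C(1 - cos θ)

where λ_C = h/(m_e·c) ≈ 2.4263 pm is the Compton wavelength of an electron.

For θ = 28°:
cos(28°) = 0.8829
1 - cos(28°) = 0.1171

Δλ = 2.4263 × 0.1171
Δλ = 0.2840 pm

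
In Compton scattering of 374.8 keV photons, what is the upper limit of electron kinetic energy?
222.8703 keV

Maximum energy transfer occurs at θ = 180° (backscattering).

Initial photon: E₀ = 374.8 keV → λ₀ = 3.3080 pm

Maximum Compton shift (at 180°):
Δλ_max = 2λ_C = 2 × 2.4263 = 4.8526 pm

Final wavelength:
λ' = 3.3080 + 4.8526 = 8.1606 pm

Minimum photon energy (maximum energy to electron):
E'_min = hc/λ' = 151.9297 keV

Maximum electron kinetic energy:
K_max = E₀ - E'_min = 374.8000 - 151.9297 = 222.8703 keV

(Intermediate values are shown rounded; full precision is carried through to the final answer.)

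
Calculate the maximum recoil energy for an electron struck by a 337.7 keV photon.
192.2478 keV

Maximum energy transfer occurs at θ = 180° (backscattering).

Initial photon: E₀ = 337.7 keV → λ₀ = 3.6714 pm

Maximum Compton shift (at 180°):
Δλ_max = 2λ_C = 2 × 2.4263 = 4.8526 pm

Final wavelength:
λ' = 3.6714 + 4.8526 = 8.5241 pm

Minimum photon energy (maximum energy to electron):
E'_min = hc/λ' = 145.4522 keV

Maximum electron kinetic energy:
K_max = E₀ - E'_min = 337.7000 - 145.4522 = 192.2478 keV

(Intermediate values are shown rounded; full precision is carried through to the final answer.)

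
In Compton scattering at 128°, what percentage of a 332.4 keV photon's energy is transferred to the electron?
0.5124 (or 51.24%)

Calculate initial and final photon energies:

Initial: E₀ = 332.4 keV → λ₀ = 3.7300 pm
Compton shift: Δλ = 3.9201 pm
Final wavelength: λ' = 7.6501 pm
Final energy: E' = 162.0695 keV

Fractional energy loss:
(E₀ - E')/E₀ = (332.4000 - 162.0695)/332.4000
= 170.3305/332.4000
= 0.5124
= 51.24%

(Intermediate values are shown rounded; full precision is carried through to the final answer.)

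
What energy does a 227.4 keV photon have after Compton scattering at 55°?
191.1305 keV

First convert energy to wavelength:
λ = hc/E, with hc ≈ 1239.842 keV·pm (i.e. 1239.842 eV·nm)

For E = 227.4 keV = 227400 eV:
λ = 1239.842 keV·pm / 227.4 keV
λ = 5.4523 pm

Calculate the Compton shift:
Δλ = λ_C(1 - cos(55°)) = 2.4263 × 0.4264
Δλ = 1.0346 pm

Final wavelength:
λ' = 5.4523 + 1.0346 = 6.4869 pm

Final energy:
E' = hc/λ' = 1239.842 / 6.4869 = 191.1305 keV

(Intermediate values are shown rounded; full precision is carried through to the final answer.)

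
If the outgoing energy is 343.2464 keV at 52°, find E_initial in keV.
462.7001 keV

Convert final energy to wavelength (hc ≈ 1239.842 keV·pm):
λ' = hc/E' = 1239.842 / 343.2464 = 3.6121 pm

Calculate the Compton shift:
Δλ = λ_C(1 - cos(52°))
Δλ = 2.4263 × (1 - cos(52°))
Δλ = 0.9325 pm

Initial wavelength:
λ = λ' - Δλ = 3.6121 - 0.9325 = 2.6796 pm

Initial energy:
E = hc/λ = 1239.842 / 2.6796 = 462.7001 keV

(Intermediate values are shown rounded; full precision is carried through to the final answer.)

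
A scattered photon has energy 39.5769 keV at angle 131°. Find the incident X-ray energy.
45.4000 keV

Convert final energy to wavelength (hc ≈ 1239.842 keV·pm):
λ' = hc/E' = 1239.842 / 39.5769 = 31.3274 pm

Calculate the Compton shift:
Δλ = λ_C(1 - cos(131°))
Δλ = 2.4263 × (1 - cos(131°))
Δλ = 4.0181 pm

Initial wavelength:
λ = λ' - Δλ = 31.3274 - 4.0181 = 27.3093 pm

Initial energy:
E = hc/λ = 1239.842 / 27.3093 = 45.4000 keV

(Intermediate values are shown rounded; full precision is carried through to the final answer.)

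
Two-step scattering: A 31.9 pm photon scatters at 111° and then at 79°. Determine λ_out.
37.1592 pm

Apply Compton shift twice:

First scattering at θ₁ = 111°:
Δλ₁ = λ_C(1 - cos(111°))
Δλ₁ = 2.4263 × 1.3584
Δλ₁ = 3.2958 pm

After first scattering:
λ₁ = 31.9 + 3.2958 = 35.1958 pm

Second scattering at θ₂ = 79°:
Δλ₂ = λ_C(1 - cos(79°))
Δλ₂ = 2.4263 × 0.8092
Δλ₂ = 1.9633 pm

Final wavelength:
λ₂ = 35.1958 + 1.9633 = 37.1592 pm

Total shift: Δλ_total = 3.2958 + 1.9633 = 5.2592 pm

(Intermediate values are shown rounded; full precision is carried through to the final answer.)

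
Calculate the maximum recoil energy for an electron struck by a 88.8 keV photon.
22.9029 keV

Maximum energy transfer occurs at θ = 180° (backscattering).

Initial photon: E₀ = 88.8 keV → λ₀ = 13.9622 pm

Maximum Compton shift (at 180°):
Δλ_max = 2λ_C = 2 × 2.4263 = 4.8526 pm

Final wavelength:
λ' = 13.9622 + 4.8526 = 18.8148 pm

Minimum photon energy (maximum energy to electron):
E'_min = hc/λ' = 65.8971 keV

Maximum electron kinetic energy:
K_max = E₀ - E'_min = 88.8000 - 65.8971 = 22.9029 keV

(Intermediate values are shown rounded; full precision is carried through to the final answer.)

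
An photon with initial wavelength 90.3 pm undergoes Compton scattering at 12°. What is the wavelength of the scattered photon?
90.3530 pm

Using the Compton scattering formula:
λ' = λ + Δλ = λ + λ_C(1 - cos θ)

Given:
- Initial wavelength λ = 90.3 pm
- Scattering angle θ = 12°
- Compton wavelength λ_C ≈ 2.4263 pm

Calculate the shift:
Δλ = 2.4263 × (1 - cos(12°))
Δλ = 2.4263 × 0.0219
Δλ = 0.0530 pm

Final wavelength:
λ' = 90.3 + 0.0530 = 90.3530 pm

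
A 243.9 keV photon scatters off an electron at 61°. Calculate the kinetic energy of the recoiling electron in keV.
48.1380 keV

By energy conservation: K_e = E_initial - E_final

First find the scattered photon energy:
Initial wavelength: λ = hc/E = 5.0834 pm
Compton shift: Δλ = λ_C(1 - cos(61°)) = 1.2500 pm
Final wavelength: λ' = 5.0834 + 1.2500 = 6.3334 pm
Final photon energy: E' = hc/λ' = 195.7620 keV

Electron kinetic energy:
K_e = E - E' = 243.9000 - 195.7620 = 48.1380 keV

(Intermediate values are shown rounded; full precision is carried through to the final answer.)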